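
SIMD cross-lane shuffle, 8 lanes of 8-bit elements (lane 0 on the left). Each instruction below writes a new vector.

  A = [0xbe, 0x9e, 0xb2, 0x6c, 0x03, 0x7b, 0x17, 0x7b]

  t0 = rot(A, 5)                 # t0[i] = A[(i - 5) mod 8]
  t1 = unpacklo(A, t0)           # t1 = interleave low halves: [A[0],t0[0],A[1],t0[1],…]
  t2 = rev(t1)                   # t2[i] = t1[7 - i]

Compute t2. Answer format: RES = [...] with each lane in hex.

t0 = [0x6c, 0x03, 0x7b, 0x17, 0x7b, 0xbe, 0x9e, 0xb2]
t1 = [0xbe, 0x6c, 0x9e, 0x03, 0xb2, 0x7b, 0x6c, 0x17]
t2 = [0x17, 0x6c, 0x7b, 0xb2, 0x03, 0x9e, 0x6c, 0xbe]

RES = [ 0x17  0x6c  0x7b  0xb2  0x03  0x9e  0x6c  0xbe ]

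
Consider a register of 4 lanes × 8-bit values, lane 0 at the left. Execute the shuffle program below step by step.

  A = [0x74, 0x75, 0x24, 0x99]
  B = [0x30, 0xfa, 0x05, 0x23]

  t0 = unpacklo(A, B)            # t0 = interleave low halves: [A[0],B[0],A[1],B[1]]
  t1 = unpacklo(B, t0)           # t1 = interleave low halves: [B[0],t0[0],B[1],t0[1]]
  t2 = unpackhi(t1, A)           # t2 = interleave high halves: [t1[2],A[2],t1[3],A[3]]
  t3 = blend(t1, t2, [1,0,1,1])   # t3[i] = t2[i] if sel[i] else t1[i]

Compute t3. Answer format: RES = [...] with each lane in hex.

RES = [0xfa, 0x74, 0x30, 0x99]

  t0: 74 30 75 fa
  t1: 30 74 fa 30
  t2: fa 24 30 99
  t3: fa 74 30 99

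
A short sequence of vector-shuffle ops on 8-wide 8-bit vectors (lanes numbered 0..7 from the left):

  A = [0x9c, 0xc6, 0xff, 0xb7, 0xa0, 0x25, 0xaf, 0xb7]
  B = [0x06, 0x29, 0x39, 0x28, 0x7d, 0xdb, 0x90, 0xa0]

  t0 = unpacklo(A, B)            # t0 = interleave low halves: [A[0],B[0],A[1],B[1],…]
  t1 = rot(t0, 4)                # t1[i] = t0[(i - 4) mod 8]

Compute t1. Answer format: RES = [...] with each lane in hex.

→ t0 |9c|06|c6|29|ff|39|b7|28|
→ t1 |ff|39|b7|28|9c|06|c6|29|

RES = [ 0xff  0x39  0xb7  0x28  0x9c  0x06  0xc6  0x29 ]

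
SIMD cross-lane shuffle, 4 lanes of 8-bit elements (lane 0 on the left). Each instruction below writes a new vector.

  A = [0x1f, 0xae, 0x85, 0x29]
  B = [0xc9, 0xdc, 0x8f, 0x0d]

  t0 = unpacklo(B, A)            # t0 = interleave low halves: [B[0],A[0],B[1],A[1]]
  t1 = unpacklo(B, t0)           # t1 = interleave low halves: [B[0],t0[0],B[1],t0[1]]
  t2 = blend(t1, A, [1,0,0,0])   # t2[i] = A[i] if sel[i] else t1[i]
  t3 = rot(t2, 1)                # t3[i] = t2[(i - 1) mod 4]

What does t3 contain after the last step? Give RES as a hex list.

RES = [ 0x1f  0x1f  0xc9  0xdc ]

t0 = [0xc9, 0x1f, 0xdc, 0xae]
t1 = [0xc9, 0xc9, 0xdc, 0x1f]
t2 = [0x1f, 0xc9, 0xdc, 0x1f]
t3 = [0x1f, 0x1f, 0xc9, 0xdc]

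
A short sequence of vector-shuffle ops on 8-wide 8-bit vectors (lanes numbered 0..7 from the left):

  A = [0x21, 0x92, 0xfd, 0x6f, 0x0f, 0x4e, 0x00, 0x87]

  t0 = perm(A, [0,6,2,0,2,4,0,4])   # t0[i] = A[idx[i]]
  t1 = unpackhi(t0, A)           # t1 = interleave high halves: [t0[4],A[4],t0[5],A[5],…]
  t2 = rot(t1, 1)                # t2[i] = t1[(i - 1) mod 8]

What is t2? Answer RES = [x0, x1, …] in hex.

RES = [0x87, 0xfd, 0x0f, 0x0f, 0x4e, 0x21, 0x00, 0x0f]

  t0: 21 00 fd 21 fd 0f 21 0f
  t1: fd 0f 0f 4e 21 00 0f 87
  t2: 87 fd 0f 0f 4e 21 00 0f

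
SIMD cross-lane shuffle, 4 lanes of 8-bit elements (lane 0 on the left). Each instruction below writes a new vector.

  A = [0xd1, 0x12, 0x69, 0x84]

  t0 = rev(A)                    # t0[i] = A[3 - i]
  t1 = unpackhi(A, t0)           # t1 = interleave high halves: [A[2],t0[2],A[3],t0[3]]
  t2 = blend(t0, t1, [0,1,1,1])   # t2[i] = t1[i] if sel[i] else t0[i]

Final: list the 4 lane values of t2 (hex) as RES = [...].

t0 = [0x84, 0x69, 0x12, 0xd1]
t1 = [0x69, 0x12, 0x84, 0xd1]
t2 = [0x84, 0x12, 0x84, 0xd1]

RES = [0x84, 0x12, 0x84, 0xd1]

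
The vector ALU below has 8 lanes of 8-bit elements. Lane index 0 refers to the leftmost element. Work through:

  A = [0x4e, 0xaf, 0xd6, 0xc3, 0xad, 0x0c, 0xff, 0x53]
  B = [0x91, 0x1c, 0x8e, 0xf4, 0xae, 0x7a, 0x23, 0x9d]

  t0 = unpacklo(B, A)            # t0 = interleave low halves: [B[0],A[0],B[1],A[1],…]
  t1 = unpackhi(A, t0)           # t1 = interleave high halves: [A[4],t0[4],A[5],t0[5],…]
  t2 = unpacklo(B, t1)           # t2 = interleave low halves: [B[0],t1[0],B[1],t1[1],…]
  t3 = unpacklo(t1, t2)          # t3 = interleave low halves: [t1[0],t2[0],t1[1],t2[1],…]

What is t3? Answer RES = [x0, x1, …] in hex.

t0 = [0x91, 0x4e, 0x1c, 0xaf, 0x8e, 0xd6, 0xf4, 0xc3]
t1 = [0xad, 0x8e, 0x0c, 0xd6, 0xff, 0xf4, 0x53, 0xc3]
t2 = [0x91, 0xad, 0x1c, 0x8e, 0x8e, 0x0c, 0xf4, 0xd6]
t3 = [0xad, 0x91, 0x8e, 0xad, 0x0c, 0x1c, 0xd6, 0x8e]

RES = [ 0xad  0x91  0x8e  0xad  0x0c  0x1c  0xd6  0x8e ]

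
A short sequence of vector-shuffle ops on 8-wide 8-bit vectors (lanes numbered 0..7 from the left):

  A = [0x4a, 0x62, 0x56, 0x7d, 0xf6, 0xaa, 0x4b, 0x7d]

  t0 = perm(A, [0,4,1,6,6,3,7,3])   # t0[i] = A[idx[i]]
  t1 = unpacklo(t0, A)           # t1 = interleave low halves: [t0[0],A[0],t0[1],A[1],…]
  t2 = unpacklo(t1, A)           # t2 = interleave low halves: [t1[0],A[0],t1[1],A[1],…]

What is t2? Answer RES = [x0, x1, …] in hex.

RES = [ 0x4a  0x4a  0x4a  0x62  0xf6  0x56  0x62  0x7d ]

t0 = [0x4a, 0xf6, 0x62, 0x4b, 0x4b, 0x7d, 0x7d, 0x7d]
t1 = [0x4a, 0x4a, 0xf6, 0x62, 0x62, 0x56, 0x4b, 0x7d]
t2 = [0x4a, 0x4a, 0x4a, 0x62, 0xf6, 0x56, 0x62, 0x7d]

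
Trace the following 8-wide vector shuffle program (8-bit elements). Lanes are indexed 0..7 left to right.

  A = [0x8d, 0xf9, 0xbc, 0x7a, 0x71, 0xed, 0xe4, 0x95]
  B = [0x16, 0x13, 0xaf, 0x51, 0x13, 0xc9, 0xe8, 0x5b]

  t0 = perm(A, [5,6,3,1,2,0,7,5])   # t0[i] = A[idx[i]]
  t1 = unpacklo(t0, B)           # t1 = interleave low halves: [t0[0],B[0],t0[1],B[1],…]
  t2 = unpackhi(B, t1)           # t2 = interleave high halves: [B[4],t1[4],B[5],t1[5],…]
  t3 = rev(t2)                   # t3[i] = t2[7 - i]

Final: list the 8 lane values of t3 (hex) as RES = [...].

RES = [0x51, 0x5b, 0xf9, 0xe8, 0xaf, 0xc9, 0x7a, 0x13]

  t0: ed e4 7a f9 bc 8d 95 ed
  t1: ed 16 e4 13 7a af f9 51
  t2: 13 7a c9 af e8 f9 5b 51
  t3: 51 5b f9 e8 af c9 7a 13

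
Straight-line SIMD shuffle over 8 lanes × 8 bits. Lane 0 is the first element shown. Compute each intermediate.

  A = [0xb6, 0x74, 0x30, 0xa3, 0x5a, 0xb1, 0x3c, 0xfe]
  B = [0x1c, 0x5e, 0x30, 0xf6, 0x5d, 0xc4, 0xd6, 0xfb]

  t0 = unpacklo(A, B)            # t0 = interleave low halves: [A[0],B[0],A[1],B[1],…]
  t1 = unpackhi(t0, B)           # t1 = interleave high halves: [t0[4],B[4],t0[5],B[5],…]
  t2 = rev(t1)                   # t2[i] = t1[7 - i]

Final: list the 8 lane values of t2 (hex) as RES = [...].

t0 = [0xb6, 0x1c, 0x74, 0x5e, 0x30, 0x30, 0xa3, 0xf6]
t1 = [0x30, 0x5d, 0x30, 0xc4, 0xa3, 0xd6, 0xf6, 0xfb]
t2 = [0xfb, 0xf6, 0xd6, 0xa3, 0xc4, 0x30, 0x5d, 0x30]

RES = [ 0xfb  0xf6  0xd6  0xa3  0xc4  0x30  0x5d  0x30 ]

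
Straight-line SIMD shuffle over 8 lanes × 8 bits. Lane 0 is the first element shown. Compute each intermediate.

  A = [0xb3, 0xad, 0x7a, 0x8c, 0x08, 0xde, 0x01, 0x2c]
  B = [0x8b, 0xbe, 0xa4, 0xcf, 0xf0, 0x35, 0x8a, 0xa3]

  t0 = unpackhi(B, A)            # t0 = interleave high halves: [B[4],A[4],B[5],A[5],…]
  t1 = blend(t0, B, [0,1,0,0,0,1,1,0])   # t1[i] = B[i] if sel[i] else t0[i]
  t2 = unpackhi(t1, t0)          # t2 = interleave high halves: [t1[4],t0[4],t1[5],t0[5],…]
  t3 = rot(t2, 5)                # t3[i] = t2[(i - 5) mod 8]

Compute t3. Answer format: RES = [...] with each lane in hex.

  t0: f0 08 35 de 8a 01 a3 2c
  t1: f0 be 35 de 8a 35 8a 2c
  t2: 8a 8a 35 01 8a a3 2c 2c
  t3: 01 8a a3 2c 2c 8a 8a 35

RES = [ 0x01  0x8a  0xa3  0x2c  0x2c  0x8a  0x8a  0x35 ]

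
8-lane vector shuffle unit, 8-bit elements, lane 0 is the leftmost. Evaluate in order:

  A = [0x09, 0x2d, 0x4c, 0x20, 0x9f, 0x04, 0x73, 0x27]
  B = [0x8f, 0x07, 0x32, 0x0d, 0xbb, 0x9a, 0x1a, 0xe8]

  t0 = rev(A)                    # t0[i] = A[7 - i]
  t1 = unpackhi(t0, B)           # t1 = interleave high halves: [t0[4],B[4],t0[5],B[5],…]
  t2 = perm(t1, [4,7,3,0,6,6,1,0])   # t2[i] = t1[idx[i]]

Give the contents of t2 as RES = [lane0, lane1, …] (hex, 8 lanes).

RES = [0x2d, 0xe8, 0x9a, 0x20, 0x09, 0x09, 0xbb, 0x20]

→ t0 |27|73|04|9f|20|4c|2d|09|
→ t1 |20|bb|4c|9a|2d|1a|09|e8|
→ t2 |2d|e8|9a|20|09|09|bb|20|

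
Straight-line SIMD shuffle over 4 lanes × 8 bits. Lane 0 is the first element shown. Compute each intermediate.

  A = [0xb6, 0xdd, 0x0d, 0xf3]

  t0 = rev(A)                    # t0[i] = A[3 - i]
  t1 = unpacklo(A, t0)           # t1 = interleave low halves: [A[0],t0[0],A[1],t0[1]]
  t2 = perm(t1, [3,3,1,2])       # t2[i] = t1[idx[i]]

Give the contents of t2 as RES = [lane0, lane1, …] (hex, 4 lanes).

RES = [0x0d, 0x0d, 0xf3, 0xdd]

  t0: f3 0d dd b6
  t1: b6 f3 dd 0d
  t2: 0d 0d f3 dd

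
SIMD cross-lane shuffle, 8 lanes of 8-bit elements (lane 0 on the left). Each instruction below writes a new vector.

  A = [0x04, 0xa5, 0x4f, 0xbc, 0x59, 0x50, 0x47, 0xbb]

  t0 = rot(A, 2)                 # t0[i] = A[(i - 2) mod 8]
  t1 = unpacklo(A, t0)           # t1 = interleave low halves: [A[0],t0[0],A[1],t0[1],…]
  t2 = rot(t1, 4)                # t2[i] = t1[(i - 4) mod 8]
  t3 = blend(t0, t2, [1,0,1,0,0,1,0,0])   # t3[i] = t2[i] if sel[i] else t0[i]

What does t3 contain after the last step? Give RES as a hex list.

RES = [ 0x4f  0xbb  0xbc  0xa5  0x4f  0x47  0x59  0x50 ]

  t0: 47 bb 04 a5 4f bc 59 50
  t1: 04 47 a5 bb 4f 04 bc a5
  t2: 4f 04 bc a5 04 47 a5 bb
  t3: 4f bb bc a5 4f 47 59 50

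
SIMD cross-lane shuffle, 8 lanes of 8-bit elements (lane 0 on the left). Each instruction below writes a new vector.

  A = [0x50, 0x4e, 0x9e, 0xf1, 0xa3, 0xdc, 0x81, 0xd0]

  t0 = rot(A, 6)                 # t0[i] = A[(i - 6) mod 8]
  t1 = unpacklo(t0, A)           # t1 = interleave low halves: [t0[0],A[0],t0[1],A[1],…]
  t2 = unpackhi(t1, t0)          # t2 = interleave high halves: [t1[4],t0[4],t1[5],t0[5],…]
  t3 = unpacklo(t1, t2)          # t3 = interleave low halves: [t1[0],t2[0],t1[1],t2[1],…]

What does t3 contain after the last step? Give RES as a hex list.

→ t0 |9e|f1|a3|dc|81|d0|50|4e|
→ t1 |9e|50|f1|4e|a3|9e|dc|f1|
→ t2 |a3|81|9e|d0|dc|50|f1|4e|
→ t3 |9e|a3|50|81|f1|9e|4e|d0|

RES = [0x9e, 0xa3, 0x50, 0x81, 0xf1, 0x9e, 0x4e, 0xd0]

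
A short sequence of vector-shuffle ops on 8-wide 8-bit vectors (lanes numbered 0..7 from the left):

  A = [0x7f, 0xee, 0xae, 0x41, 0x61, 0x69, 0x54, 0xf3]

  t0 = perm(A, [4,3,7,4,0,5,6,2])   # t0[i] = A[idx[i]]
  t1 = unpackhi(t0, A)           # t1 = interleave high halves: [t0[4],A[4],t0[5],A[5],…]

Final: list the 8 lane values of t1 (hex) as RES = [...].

RES = [ 0x7f  0x61  0x69  0x69  0x54  0x54  0xae  0xf3 ]

  t0: 61 41 f3 61 7f 69 54 ae
  t1: 7f 61 69 69 54 54 ae f3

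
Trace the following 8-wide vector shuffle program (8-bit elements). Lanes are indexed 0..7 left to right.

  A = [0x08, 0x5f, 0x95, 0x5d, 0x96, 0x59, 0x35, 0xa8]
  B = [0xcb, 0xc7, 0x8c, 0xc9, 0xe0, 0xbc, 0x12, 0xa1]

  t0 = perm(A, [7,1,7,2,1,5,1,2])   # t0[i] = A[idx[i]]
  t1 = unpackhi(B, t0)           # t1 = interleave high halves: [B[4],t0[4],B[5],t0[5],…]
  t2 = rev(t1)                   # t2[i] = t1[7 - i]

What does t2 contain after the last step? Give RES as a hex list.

RES = [ 0x95  0xa1  0x5f  0x12  0x59  0xbc  0x5f  0xe0 ]

t0 = [0xa8, 0x5f, 0xa8, 0x95, 0x5f, 0x59, 0x5f, 0x95]
t1 = [0xe0, 0x5f, 0xbc, 0x59, 0x12, 0x5f, 0xa1, 0x95]
t2 = [0x95, 0xa1, 0x5f, 0x12, 0x59, 0xbc, 0x5f, 0xe0]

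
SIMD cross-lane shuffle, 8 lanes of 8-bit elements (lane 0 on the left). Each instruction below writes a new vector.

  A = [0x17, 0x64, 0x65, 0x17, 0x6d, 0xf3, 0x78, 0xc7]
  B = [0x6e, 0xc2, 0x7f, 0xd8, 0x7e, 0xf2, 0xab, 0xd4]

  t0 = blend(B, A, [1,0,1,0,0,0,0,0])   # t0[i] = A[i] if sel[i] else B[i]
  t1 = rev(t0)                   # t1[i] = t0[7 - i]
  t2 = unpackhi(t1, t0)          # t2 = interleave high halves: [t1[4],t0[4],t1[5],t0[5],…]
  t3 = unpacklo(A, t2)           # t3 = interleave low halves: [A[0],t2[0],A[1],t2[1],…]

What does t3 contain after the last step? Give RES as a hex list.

RES = [ 0x17  0xd8  0x64  0x7e  0x65  0x65  0x17  0xf2 ]

→ t0 |17|c2|65|d8|7e|f2|ab|d4|
→ t1 |d4|ab|f2|7e|d8|65|c2|17|
→ t2 |d8|7e|65|f2|c2|ab|17|d4|
→ t3 |17|d8|64|7e|65|65|17|f2|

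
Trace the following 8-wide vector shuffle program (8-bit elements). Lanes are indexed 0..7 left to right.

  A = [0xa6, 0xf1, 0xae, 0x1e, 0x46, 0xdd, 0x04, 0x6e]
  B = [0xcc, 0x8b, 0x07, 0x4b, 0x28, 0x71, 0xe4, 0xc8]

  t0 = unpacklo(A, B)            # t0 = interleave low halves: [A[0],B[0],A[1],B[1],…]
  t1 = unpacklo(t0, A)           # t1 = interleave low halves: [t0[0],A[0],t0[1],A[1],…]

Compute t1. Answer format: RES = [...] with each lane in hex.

t0 = [0xa6, 0xcc, 0xf1, 0x8b, 0xae, 0x07, 0x1e, 0x4b]
t1 = [0xa6, 0xa6, 0xcc, 0xf1, 0xf1, 0xae, 0x8b, 0x1e]

RES = [ 0xa6  0xa6  0xcc  0xf1  0xf1  0xae  0x8b  0x1e ]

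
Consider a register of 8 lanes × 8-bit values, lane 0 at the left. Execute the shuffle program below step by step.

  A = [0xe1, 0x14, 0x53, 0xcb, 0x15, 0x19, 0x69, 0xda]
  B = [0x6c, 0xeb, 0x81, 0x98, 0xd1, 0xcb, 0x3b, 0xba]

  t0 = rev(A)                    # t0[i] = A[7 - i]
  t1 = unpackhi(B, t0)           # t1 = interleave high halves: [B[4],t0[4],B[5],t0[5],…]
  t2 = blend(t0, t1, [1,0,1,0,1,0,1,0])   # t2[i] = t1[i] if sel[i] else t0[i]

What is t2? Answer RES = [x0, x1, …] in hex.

  t0: da 69 19 15 cb 53 14 e1
  t1: d1 cb cb 53 3b 14 ba e1
  t2: d1 69 cb 15 3b 53 ba e1

RES = [ 0xd1  0x69  0xcb  0x15  0x3b  0x53  0xba  0xe1 ]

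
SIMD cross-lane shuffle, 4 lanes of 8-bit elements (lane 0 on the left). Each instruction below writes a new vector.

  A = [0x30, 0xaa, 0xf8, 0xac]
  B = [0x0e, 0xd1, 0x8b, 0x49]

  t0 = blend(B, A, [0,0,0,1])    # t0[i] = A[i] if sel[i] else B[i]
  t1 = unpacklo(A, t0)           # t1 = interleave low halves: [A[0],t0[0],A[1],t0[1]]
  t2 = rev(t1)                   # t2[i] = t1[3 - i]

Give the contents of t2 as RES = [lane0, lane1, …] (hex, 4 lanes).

→ t0 |0e|d1|8b|ac|
→ t1 |30|0e|aa|d1|
→ t2 |d1|aa|0e|30|

RES = [ 0xd1  0xaa  0x0e  0x30 ]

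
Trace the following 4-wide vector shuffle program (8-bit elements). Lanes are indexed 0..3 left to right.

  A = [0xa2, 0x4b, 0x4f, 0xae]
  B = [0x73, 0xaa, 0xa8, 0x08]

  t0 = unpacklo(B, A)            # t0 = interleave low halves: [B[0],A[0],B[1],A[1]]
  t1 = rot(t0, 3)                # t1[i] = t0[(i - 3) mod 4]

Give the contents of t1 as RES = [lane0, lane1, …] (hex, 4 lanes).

→ t0 |73|a2|aa|4b|
→ t1 |a2|aa|4b|73|

RES = [0xa2, 0xaa, 0x4b, 0x73]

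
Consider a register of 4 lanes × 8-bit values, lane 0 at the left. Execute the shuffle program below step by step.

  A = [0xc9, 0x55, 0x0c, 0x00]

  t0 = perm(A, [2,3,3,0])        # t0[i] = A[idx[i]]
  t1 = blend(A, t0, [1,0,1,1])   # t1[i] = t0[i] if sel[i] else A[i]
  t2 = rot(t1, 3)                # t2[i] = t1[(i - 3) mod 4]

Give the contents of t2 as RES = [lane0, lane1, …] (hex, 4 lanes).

RES = [0x55, 0x00, 0xc9, 0x0c]

  t0: 0c 00 00 c9
  t1: 0c 55 00 c9
  t2: 55 00 c9 0c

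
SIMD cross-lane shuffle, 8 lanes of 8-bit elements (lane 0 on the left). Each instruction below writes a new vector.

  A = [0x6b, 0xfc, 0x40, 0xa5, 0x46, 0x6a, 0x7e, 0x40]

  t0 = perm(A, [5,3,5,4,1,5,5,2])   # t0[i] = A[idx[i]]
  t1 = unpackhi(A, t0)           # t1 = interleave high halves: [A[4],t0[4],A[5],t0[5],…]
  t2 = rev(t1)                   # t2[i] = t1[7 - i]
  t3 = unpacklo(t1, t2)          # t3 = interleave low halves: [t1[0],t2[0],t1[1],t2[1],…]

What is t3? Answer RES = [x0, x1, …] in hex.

RES = [ 0x46  0x40  0xfc  0x40  0x6a  0x6a  0x6a  0x7e ]

  t0: 6a a5 6a 46 fc 6a 6a 40
  t1: 46 fc 6a 6a 7e 6a 40 40
  t2: 40 40 6a 7e 6a 6a fc 46
  t3: 46 40 fc 40 6a 6a 6a 7e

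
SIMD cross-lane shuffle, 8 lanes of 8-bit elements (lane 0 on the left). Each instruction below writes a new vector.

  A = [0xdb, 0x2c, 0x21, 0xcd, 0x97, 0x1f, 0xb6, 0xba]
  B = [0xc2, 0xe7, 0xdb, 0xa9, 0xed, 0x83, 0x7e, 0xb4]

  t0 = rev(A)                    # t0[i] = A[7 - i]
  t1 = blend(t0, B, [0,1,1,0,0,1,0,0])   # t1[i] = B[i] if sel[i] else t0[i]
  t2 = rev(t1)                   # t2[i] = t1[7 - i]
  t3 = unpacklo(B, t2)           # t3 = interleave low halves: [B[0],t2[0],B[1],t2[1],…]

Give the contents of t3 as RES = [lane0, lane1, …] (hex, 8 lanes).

RES = [0xc2, 0xdb, 0xe7, 0x2c, 0xdb, 0x83, 0xa9, 0xcd]

→ t0 |ba|b6|1f|97|cd|21|2c|db|
→ t1 |ba|e7|db|97|cd|83|2c|db|
→ t2 |db|2c|83|cd|97|db|e7|ba|
→ t3 |c2|db|e7|2c|db|83|a9|cd|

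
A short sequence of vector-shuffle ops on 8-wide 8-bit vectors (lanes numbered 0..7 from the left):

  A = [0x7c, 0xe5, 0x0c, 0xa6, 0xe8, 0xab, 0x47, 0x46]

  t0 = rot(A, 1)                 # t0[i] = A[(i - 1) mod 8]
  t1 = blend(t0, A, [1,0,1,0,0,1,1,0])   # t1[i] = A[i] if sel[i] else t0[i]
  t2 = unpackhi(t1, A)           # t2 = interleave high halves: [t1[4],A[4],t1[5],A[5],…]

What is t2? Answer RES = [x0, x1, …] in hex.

RES = [0xa6, 0xe8, 0xab, 0xab, 0x47, 0x47, 0x47, 0x46]

→ t0 |46|7c|e5|0c|a6|e8|ab|47|
→ t1 |7c|7c|0c|0c|a6|ab|47|47|
→ t2 |a6|e8|ab|ab|47|47|47|46|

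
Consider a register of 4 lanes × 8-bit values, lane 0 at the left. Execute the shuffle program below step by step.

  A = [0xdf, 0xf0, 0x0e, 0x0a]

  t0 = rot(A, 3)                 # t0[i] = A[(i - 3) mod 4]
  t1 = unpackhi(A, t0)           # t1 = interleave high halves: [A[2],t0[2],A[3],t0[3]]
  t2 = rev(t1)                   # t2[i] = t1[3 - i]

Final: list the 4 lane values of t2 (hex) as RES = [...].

  t0: f0 0e 0a df
  t1: 0e 0a 0a df
  t2: df 0a 0a 0e

RES = [ 0xdf  0x0a  0x0a  0x0e ]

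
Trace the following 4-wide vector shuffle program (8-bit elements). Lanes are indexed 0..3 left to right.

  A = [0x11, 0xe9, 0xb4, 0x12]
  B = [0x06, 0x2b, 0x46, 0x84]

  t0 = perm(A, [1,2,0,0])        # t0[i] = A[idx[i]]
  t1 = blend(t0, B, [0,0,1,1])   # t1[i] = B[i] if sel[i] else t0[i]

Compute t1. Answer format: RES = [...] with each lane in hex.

RES = [0xe9, 0xb4, 0x46, 0x84]

  t0: e9 b4 11 11
  t1: e9 b4 46 84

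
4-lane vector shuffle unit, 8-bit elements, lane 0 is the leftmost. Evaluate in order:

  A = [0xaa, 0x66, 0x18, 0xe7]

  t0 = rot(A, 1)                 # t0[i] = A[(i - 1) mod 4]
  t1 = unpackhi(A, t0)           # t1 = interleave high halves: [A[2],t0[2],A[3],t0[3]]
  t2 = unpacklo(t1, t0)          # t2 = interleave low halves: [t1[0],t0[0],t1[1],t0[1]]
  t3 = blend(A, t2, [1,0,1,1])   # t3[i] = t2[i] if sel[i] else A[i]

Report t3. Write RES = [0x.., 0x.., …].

RES = [0x18, 0x66, 0x66, 0xaa]

t0 = [0xe7, 0xaa, 0x66, 0x18]
t1 = [0x18, 0x66, 0xe7, 0x18]
t2 = [0x18, 0xe7, 0x66, 0xaa]
t3 = [0x18, 0x66, 0x66, 0xaa]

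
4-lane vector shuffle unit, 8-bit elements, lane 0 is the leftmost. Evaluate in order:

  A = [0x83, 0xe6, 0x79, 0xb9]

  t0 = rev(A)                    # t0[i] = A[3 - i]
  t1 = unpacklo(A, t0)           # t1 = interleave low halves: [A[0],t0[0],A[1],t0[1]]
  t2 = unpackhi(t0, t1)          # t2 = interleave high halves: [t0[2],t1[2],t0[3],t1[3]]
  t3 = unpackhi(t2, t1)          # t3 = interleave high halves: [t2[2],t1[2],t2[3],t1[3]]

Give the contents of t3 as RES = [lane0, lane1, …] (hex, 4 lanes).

t0 = [0xb9, 0x79, 0xe6, 0x83]
t1 = [0x83, 0xb9, 0xe6, 0x79]
t2 = [0xe6, 0xe6, 0x83, 0x79]
t3 = [0x83, 0xe6, 0x79, 0x79]

RES = [ 0x83  0xe6  0x79  0x79 ]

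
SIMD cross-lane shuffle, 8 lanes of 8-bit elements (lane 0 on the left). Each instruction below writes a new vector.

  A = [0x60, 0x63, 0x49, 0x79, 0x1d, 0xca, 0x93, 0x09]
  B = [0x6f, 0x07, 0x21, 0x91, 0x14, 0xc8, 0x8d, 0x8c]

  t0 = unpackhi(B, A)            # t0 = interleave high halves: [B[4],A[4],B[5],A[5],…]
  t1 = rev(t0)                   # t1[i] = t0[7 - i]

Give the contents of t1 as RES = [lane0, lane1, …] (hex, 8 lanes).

RES = [0x09, 0x8c, 0x93, 0x8d, 0xca, 0xc8, 0x1d, 0x14]

  t0: 14 1d c8 ca 8d 93 8c 09
  t1: 09 8c 93 8d ca c8 1d 14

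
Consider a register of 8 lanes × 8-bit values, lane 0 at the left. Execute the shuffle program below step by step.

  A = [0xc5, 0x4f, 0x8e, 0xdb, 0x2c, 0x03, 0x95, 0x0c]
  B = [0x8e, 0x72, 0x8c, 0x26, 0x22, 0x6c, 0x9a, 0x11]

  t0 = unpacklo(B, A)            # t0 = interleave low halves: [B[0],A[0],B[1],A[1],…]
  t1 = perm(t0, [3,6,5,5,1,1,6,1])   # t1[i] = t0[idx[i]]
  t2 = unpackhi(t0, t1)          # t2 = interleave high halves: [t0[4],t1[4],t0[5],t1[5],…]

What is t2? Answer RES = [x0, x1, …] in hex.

RES = [ 0x8c  0xc5  0x8e  0xc5  0x26  0x26  0xdb  0xc5 ]

→ t0 |8e|c5|72|4f|8c|8e|26|db|
→ t1 |4f|26|8e|8e|c5|c5|26|c5|
→ t2 |8c|c5|8e|c5|26|26|db|c5|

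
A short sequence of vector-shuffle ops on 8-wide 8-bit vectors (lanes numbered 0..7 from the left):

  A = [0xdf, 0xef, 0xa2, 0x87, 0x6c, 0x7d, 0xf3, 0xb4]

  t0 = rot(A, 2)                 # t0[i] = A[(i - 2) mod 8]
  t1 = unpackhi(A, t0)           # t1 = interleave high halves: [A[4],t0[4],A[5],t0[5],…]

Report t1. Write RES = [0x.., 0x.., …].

RES = [0x6c, 0xa2, 0x7d, 0x87, 0xf3, 0x6c, 0xb4, 0x7d]

→ t0 |f3|b4|df|ef|a2|87|6c|7d|
→ t1 |6c|a2|7d|87|f3|6c|b4|7d|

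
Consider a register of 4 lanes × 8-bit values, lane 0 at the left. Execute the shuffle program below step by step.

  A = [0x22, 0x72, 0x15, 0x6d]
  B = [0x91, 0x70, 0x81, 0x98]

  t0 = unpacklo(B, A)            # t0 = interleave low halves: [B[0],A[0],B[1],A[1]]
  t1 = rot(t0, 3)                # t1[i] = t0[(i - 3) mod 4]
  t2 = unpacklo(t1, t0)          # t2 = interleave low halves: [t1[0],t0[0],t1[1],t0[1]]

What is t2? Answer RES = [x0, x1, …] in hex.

RES = [ 0x22  0x91  0x70  0x22 ]

→ t0 |91|22|70|72|
→ t1 |22|70|72|91|
→ t2 |22|91|70|22|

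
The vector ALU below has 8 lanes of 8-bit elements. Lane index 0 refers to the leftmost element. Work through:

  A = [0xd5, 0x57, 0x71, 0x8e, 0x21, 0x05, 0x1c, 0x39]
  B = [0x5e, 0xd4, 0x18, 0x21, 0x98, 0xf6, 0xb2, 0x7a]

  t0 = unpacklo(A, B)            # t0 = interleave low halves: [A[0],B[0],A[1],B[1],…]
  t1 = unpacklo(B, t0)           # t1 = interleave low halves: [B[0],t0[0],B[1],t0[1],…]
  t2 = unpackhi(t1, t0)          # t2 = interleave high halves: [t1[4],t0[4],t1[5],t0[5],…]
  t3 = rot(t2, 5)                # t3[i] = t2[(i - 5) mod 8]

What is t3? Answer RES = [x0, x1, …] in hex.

RES = [ 0x18  0x21  0x8e  0xd4  0x21  0x18  0x71  0x57 ]

t0 = [0xd5, 0x5e, 0x57, 0xd4, 0x71, 0x18, 0x8e, 0x21]
t1 = [0x5e, 0xd5, 0xd4, 0x5e, 0x18, 0x57, 0x21, 0xd4]
t2 = [0x18, 0x71, 0x57, 0x18, 0x21, 0x8e, 0xd4, 0x21]
t3 = [0x18, 0x21, 0x8e, 0xd4, 0x21, 0x18, 0x71, 0x57]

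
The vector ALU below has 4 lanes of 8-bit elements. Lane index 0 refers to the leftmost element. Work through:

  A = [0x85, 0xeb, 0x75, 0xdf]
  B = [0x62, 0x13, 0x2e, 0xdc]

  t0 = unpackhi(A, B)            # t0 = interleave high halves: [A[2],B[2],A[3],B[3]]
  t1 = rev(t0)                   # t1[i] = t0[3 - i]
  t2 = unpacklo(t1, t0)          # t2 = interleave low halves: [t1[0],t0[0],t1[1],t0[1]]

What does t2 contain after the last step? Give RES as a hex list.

RES = [ 0xdc  0x75  0xdf  0x2e ]

t0 = [0x75, 0x2e, 0xdf, 0xdc]
t1 = [0xdc, 0xdf, 0x2e, 0x75]
t2 = [0xdc, 0x75, 0xdf, 0x2e]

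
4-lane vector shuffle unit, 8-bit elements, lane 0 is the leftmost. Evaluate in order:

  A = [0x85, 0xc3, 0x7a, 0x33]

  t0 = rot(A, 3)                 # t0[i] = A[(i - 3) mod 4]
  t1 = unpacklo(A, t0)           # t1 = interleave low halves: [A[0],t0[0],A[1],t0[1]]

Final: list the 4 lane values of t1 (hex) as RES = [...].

RES = [0x85, 0xc3, 0xc3, 0x7a]

  t0: c3 7a 33 85
  t1: 85 c3 c3 7a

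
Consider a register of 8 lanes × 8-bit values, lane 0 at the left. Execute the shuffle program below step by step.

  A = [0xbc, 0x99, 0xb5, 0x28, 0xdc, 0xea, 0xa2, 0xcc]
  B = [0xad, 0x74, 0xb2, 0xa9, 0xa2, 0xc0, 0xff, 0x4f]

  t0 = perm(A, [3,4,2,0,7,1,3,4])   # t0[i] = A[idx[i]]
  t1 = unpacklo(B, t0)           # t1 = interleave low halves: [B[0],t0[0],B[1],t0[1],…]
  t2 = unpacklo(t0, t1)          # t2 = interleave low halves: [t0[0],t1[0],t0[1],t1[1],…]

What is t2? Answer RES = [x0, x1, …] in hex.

t0 = [0x28, 0xdc, 0xb5, 0xbc, 0xcc, 0x99, 0x28, 0xdc]
t1 = [0xad, 0x28, 0x74, 0xdc, 0xb2, 0xb5, 0xa9, 0xbc]
t2 = [0x28, 0xad, 0xdc, 0x28, 0xb5, 0x74, 0xbc, 0xdc]

RES = [0x28, 0xad, 0xdc, 0x28, 0xb5, 0x74, 0xbc, 0xdc]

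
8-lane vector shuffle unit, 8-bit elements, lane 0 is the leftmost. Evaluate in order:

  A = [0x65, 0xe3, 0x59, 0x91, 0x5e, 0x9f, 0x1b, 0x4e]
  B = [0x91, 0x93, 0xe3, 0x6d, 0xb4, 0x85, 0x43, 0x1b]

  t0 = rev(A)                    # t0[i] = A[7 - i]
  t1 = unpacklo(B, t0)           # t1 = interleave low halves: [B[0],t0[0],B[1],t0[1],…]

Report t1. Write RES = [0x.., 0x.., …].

→ t0 |4e|1b|9f|5e|91|59|e3|65|
→ t1 |91|4e|93|1b|e3|9f|6d|5e|

RES = [0x91, 0x4e, 0x93, 0x1b, 0xe3, 0x9f, 0x6d, 0x5e]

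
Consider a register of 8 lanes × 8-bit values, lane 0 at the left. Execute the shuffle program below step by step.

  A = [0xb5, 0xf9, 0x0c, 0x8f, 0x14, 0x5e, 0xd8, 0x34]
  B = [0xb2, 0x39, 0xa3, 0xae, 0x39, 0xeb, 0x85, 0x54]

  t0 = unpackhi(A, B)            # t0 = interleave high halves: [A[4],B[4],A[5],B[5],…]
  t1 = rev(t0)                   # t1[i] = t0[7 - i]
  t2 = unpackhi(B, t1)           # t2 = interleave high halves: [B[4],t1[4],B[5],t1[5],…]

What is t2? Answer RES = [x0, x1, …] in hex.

  t0: 14 39 5e eb d8 85 34 54
  t1: 54 34 85 d8 eb 5e 39 14
  t2: 39 eb eb 5e 85 39 54 14

RES = [ 0x39  0xeb  0xeb  0x5e  0x85  0x39  0x54  0x14 ]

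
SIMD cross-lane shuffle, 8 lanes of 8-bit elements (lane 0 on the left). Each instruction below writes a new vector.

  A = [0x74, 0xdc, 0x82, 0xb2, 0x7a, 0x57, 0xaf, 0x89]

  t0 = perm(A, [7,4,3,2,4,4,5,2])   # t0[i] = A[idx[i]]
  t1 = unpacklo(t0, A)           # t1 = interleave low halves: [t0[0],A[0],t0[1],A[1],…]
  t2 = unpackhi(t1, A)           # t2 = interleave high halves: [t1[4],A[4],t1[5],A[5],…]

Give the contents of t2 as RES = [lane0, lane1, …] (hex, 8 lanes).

RES = [0xb2, 0x7a, 0x82, 0x57, 0x82, 0xaf, 0xb2, 0x89]

t0 = [0x89, 0x7a, 0xb2, 0x82, 0x7a, 0x7a, 0x57, 0x82]
t1 = [0x89, 0x74, 0x7a, 0xdc, 0xb2, 0x82, 0x82, 0xb2]
t2 = [0xb2, 0x7a, 0x82, 0x57, 0x82, 0xaf, 0xb2, 0x89]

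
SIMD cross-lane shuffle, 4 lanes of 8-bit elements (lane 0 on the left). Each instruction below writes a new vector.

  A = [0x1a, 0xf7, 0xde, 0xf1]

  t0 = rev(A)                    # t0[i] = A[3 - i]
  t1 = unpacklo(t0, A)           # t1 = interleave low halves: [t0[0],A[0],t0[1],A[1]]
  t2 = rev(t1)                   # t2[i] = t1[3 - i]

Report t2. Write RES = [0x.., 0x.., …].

  t0: f1 de f7 1a
  t1: f1 1a de f7
  t2: f7 de 1a f1

RES = [0xf7, 0xde, 0x1a, 0xf1]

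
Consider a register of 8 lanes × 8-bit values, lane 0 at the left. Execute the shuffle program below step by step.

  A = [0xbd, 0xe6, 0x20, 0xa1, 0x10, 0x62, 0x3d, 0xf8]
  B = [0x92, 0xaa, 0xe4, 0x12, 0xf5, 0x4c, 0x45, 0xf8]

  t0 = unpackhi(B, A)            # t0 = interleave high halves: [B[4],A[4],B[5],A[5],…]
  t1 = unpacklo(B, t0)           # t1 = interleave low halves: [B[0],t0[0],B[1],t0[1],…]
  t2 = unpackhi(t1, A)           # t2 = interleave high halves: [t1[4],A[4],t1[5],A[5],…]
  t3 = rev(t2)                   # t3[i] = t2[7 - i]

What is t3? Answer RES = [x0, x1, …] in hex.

RES = [ 0xf8  0x62  0x3d  0x12  0x62  0x4c  0x10  0xe4 ]

  t0: f5 10 4c 62 45 3d f8 f8
  t1: 92 f5 aa 10 e4 4c 12 62
  t2: e4 10 4c 62 12 3d 62 f8
  t3: f8 62 3d 12 62 4c 10 e4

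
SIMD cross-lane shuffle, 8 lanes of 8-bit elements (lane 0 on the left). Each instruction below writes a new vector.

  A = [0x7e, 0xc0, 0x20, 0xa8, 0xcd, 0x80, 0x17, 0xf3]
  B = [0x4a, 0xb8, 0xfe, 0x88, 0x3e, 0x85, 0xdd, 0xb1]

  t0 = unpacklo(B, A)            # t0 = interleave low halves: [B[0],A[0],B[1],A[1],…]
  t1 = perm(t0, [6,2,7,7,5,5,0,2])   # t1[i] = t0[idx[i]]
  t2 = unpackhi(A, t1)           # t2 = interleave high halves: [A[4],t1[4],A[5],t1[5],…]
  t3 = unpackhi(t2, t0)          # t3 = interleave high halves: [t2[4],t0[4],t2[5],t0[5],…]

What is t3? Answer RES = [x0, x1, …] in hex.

t0 = [0x4a, 0x7e, 0xb8, 0xc0, 0xfe, 0x20, 0x88, 0xa8]
t1 = [0x88, 0xb8, 0xa8, 0xa8, 0x20, 0x20, 0x4a, 0xb8]
t2 = [0xcd, 0x20, 0x80, 0x20, 0x17, 0x4a, 0xf3, 0xb8]
t3 = [0x17, 0xfe, 0x4a, 0x20, 0xf3, 0x88, 0xb8, 0xa8]

RES = [0x17, 0xfe, 0x4a, 0x20, 0xf3, 0x88, 0xb8, 0xa8]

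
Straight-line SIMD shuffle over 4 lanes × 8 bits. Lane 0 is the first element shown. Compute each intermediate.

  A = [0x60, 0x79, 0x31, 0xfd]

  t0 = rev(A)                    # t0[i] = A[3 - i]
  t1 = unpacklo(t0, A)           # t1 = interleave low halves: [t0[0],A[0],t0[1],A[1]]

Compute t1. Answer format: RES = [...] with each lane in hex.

RES = [0xfd, 0x60, 0x31, 0x79]

  t0: fd 31 79 60
  t1: fd 60 31 79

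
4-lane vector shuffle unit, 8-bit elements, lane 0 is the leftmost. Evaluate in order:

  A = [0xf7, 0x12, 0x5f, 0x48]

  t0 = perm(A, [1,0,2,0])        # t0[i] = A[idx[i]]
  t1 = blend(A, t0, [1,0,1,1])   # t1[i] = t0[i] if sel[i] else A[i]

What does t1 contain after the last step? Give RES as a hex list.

RES = [0x12, 0x12, 0x5f, 0xf7]

→ t0 |12|f7|5f|f7|
→ t1 |12|12|5f|f7|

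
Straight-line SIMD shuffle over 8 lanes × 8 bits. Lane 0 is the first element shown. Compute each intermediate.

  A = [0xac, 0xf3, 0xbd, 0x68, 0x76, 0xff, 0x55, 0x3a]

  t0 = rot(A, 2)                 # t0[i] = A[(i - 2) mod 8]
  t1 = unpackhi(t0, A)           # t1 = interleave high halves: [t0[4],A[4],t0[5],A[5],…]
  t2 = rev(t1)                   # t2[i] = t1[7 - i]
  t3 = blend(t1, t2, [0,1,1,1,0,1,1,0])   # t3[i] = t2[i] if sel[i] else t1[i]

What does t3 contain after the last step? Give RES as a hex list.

RES = [0xbd, 0xff, 0x55, 0x76, 0x76, 0x68, 0x76, 0x3a]

  t0: 55 3a ac f3 bd 68 76 ff
  t1: bd 76 68 ff 76 55 ff 3a
  t2: 3a ff 55 76 ff 68 76 bd
  t3: bd ff 55 76 76 68 76 3a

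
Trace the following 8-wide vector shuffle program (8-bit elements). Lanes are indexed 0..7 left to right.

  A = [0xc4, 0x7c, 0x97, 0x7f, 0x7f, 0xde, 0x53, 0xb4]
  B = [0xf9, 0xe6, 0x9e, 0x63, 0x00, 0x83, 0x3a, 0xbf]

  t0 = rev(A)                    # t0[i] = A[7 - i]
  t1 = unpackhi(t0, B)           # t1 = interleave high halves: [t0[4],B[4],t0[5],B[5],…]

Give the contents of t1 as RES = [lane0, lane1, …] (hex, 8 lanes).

RES = [0x7f, 0x00, 0x97, 0x83, 0x7c, 0x3a, 0xc4, 0xbf]

  t0: b4 53 de 7f 7f 97 7c c4
  t1: 7f 00 97 83 7c 3a c4 bf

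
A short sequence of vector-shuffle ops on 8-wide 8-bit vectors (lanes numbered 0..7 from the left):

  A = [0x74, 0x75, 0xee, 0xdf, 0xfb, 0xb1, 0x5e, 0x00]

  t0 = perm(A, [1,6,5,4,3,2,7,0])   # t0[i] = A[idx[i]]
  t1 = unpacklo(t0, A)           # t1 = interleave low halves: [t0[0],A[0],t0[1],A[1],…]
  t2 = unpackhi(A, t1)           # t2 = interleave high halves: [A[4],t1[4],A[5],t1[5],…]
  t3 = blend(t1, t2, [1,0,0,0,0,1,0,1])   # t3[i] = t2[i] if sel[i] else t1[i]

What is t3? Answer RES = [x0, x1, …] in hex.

t0 = [0x75, 0x5e, 0xb1, 0xfb, 0xdf, 0xee, 0x00, 0x74]
t1 = [0x75, 0x74, 0x5e, 0x75, 0xb1, 0xee, 0xfb, 0xdf]
t2 = [0xfb, 0xb1, 0xb1, 0xee, 0x5e, 0xfb, 0x00, 0xdf]
t3 = [0xfb, 0x74, 0x5e, 0x75, 0xb1, 0xfb, 0xfb, 0xdf]

RES = [ 0xfb  0x74  0x5e  0x75  0xb1  0xfb  0xfb  0xdf ]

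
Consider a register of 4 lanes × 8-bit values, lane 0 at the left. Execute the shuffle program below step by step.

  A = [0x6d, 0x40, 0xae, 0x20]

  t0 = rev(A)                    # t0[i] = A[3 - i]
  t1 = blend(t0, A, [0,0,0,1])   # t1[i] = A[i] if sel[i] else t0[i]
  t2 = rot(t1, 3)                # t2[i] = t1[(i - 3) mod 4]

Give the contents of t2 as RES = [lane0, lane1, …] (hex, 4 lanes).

→ t0 |20|ae|40|6d|
→ t1 |20|ae|40|20|
→ t2 |ae|40|20|20|

RES = [ 0xae  0x40  0x20  0x20 ]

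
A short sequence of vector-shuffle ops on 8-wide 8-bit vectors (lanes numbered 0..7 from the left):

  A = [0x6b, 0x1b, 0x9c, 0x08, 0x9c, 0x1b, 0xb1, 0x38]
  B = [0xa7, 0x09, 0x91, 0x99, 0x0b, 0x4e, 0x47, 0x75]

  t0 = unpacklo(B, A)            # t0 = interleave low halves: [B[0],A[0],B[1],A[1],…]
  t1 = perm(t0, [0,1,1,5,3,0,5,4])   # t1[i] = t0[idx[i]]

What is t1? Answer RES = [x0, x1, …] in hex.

→ t0 |a7|6b|09|1b|91|9c|99|08|
→ t1 |a7|6b|6b|9c|1b|a7|9c|91|

RES = [ 0xa7  0x6b  0x6b  0x9c  0x1b  0xa7  0x9c  0x91 ]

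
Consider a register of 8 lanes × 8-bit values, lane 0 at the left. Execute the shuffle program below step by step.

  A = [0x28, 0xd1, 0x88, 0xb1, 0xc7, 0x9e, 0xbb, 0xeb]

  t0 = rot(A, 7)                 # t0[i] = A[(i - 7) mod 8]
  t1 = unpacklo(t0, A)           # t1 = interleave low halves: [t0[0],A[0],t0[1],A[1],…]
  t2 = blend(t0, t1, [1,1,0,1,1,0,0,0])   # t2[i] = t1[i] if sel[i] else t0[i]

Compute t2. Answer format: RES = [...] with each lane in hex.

t0 = [0xd1, 0x88, 0xb1, 0xc7, 0x9e, 0xbb, 0xeb, 0x28]
t1 = [0xd1, 0x28, 0x88, 0xd1, 0xb1, 0x88, 0xc7, 0xb1]
t2 = [0xd1, 0x28, 0xb1, 0xd1, 0xb1, 0xbb, 0xeb, 0x28]

RES = [ 0xd1  0x28  0xb1  0xd1  0xb1  0xbb  0xeb  0x28 ]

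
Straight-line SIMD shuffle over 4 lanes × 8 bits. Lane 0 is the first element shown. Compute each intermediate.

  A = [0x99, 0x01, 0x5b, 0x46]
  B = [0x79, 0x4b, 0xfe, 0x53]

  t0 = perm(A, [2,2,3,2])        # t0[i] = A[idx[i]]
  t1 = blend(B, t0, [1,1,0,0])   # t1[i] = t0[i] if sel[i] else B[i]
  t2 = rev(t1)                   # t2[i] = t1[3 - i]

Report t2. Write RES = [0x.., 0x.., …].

RES = [ 0x53  0xfe  0x5b  0x5b ]

t0 = [0x5b, 0x5b, 0x46, 0x5b]
t1 = [0x5b, 0x5b, 0xfe, 0x53]
t2 = [0x53, 0xfe, 0x5b, 0x5b]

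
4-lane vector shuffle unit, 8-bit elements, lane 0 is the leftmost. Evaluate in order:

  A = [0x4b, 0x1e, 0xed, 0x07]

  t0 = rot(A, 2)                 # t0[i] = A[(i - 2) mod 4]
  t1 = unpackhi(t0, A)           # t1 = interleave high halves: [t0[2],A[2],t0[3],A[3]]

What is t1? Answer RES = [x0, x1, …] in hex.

RES = [0x4b, 0xed, 0x1e, 0x07]

  t0: ed 07 4b 1e
  t1: 4b ed 1e 07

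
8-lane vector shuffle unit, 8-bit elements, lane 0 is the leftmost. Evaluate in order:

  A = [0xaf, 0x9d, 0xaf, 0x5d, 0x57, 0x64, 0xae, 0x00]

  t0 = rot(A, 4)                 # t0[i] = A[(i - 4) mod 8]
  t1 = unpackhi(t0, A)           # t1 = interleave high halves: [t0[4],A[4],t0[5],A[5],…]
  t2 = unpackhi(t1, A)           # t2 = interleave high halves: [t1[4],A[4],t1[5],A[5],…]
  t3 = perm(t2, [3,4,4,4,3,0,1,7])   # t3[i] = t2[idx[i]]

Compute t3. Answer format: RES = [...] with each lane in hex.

RES = [0x64, 0x5d, 0x5d, 0x5d, 0x64, 0xaf, 0x57, 0x00]

→ t0 |57|64|ae|00|af|9d|af|5d|
→ t1 |af|57|9d|64|af|ae|5d|00|
→ t2 |af|57|ae|64|5d|ae|00|00|
→ t3 |64|5d|5d|5d|64|af|57|00|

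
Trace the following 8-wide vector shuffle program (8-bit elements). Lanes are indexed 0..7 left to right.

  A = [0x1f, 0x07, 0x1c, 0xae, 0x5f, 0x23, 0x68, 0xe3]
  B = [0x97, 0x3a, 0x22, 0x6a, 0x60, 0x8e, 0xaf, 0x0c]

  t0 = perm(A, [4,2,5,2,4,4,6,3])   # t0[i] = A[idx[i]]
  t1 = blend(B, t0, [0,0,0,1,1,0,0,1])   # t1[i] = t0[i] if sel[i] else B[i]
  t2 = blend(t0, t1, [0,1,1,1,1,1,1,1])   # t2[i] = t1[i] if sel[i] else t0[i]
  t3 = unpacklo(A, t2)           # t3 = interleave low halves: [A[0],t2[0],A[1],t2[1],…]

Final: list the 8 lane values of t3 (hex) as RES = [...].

RES = [ 0x1f  0x5f  0x07  0x3a  0x1c  0x22  0xae  0x1c ]

t0 = [0x5f, 0x1c, 0x23, 0x1c, 0x5f, 0x5f, 0x68, 0xae]
t1 = [0x97, 0x3a, 0x22, 0x1c, 0x5f, 0x8e, 0xaf, 0xae]
t2 = [0x5f, 0x3a, 0x22, 0x1c, 0x5f, 0x8e, 0xaf, 0xae]
t3 = [0x1f, 0x5f, 0x07, 0x3a, 0x1c, 0x22, 0xae, 0x1c]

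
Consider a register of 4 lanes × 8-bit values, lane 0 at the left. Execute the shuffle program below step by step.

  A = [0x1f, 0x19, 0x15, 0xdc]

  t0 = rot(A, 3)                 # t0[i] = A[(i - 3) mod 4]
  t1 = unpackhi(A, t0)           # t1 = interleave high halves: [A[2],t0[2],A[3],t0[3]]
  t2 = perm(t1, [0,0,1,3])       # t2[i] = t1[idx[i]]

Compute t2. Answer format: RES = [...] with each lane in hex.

→ t0 |19|15|dc|1f|
→ t1 |15|dc|dc|1f|
→ t2 |15|15|dc|1f|

RES = [0x15, 0x15, 0xdc, 0x1f]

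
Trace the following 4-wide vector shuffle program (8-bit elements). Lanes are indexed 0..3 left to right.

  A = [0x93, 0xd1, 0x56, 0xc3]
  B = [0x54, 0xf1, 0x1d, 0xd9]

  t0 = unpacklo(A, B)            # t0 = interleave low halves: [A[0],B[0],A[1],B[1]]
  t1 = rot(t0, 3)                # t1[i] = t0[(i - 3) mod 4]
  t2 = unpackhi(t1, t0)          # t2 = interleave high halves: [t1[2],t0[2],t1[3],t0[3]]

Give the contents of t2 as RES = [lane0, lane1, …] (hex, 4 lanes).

  t0: 93 54 d1 f1
  t1: 54 d1 f1 93
  t2: f1 d1 93 f1

RES = [0xf1, 0xd1, 0x93, 0xf1]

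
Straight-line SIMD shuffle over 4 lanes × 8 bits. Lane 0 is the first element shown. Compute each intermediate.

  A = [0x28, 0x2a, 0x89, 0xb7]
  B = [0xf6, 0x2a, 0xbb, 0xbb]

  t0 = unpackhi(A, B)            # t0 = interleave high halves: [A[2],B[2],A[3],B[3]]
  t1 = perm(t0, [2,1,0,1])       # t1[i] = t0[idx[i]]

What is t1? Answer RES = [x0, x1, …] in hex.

→ t0 |89|bb|b7|bb|
→ t1 |b7|bb|89|bb|

RES = [ 0xb7  0xbb  0x89  0xbb ]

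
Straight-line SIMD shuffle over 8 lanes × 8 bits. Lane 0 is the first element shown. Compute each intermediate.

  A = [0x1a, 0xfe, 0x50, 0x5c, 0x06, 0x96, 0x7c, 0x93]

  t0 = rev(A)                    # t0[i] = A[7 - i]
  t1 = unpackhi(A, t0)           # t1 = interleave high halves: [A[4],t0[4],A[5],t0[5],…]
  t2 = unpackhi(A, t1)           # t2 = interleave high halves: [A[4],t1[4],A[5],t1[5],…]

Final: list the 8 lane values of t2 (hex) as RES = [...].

RES = [ 0x06  0x7c  0x96  0xfe  0x7c  0x93  0x93  0x1a ]

  t0: 93 7c 96 06 5c 50 fe 1a
  t1: 06 5c 96 50 7c fe 93 1a
  t2: 06 7c 96 fe 7c 93 93 1a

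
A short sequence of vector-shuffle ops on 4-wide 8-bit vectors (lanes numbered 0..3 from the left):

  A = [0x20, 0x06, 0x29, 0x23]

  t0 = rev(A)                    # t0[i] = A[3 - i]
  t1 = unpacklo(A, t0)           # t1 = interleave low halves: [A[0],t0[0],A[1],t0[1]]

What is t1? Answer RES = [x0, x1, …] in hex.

RES = [ 0x20  0x23  0x06  0x29 ]

t0 = [0x23, 0x29, 0x06, 0x20]
t1 = [0x20, 0x23, 0x06, 0x29]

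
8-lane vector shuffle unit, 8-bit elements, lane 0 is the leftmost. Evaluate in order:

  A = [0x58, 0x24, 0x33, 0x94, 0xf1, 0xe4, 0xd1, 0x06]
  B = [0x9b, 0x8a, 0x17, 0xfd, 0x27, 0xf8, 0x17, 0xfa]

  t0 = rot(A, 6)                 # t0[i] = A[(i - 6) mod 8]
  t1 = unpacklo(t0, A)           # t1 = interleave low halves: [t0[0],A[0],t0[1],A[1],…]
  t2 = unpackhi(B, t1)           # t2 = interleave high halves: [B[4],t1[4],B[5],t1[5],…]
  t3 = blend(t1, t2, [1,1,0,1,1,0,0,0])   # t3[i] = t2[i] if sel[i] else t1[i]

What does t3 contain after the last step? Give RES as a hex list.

  t0: 33 94 f1 e4 d1 06 58 24
  t1: 33 58 94 24 f1 33 e4 94
  t2: 27 f1 f8 33 17 e4 fa 94
  t3: 27 f1 94 33 17 33 e4 94

RES = [0x27, 0xf1, 0x94, 0x33, 0x17, 0x33, 0xe4, 0x94]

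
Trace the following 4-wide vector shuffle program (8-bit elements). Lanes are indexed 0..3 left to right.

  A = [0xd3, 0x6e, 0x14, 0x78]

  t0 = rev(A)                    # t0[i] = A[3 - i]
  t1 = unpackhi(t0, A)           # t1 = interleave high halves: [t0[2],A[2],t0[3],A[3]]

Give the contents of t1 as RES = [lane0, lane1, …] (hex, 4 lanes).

t0 = [0x78, 0x14, 0x6e, 0xd3]
t1 = [0x6e, 0x14, 0xd3, 0x78]

RES = [0x6e, 0x14, 0xd3, 0x78]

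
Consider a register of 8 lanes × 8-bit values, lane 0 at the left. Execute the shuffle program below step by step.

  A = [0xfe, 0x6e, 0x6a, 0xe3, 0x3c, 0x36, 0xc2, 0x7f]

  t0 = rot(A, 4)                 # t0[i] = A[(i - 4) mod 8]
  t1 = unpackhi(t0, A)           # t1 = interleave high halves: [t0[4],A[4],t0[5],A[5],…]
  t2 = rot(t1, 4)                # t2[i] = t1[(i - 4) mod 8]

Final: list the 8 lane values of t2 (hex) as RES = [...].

  t0: 3c 36 c2 7f fe 6e 6a e3
  t1: fe 3c 6e 36 6a c2 e3 7f
  t2: 6a c2 e3 7f fe 3c 6e 36

RES = [ 0x6a  0xc2  0xe3  0x7f  0xfe  0x3c  0x6e  0x36 ]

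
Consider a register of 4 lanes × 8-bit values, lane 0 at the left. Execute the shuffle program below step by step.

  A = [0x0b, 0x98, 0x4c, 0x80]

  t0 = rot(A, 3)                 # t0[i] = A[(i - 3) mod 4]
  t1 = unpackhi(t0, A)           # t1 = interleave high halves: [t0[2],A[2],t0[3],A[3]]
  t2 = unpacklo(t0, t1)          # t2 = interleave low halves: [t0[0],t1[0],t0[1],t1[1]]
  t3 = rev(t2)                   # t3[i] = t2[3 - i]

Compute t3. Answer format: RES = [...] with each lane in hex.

  t0: 98 4c 80 0b
  t1: 80 4c 0b 80
  t2: 98 80 4c 4c
  t3: 4c 4c 80 98

RES = [ 0x4c  0x4c  0x80  0x98 ]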